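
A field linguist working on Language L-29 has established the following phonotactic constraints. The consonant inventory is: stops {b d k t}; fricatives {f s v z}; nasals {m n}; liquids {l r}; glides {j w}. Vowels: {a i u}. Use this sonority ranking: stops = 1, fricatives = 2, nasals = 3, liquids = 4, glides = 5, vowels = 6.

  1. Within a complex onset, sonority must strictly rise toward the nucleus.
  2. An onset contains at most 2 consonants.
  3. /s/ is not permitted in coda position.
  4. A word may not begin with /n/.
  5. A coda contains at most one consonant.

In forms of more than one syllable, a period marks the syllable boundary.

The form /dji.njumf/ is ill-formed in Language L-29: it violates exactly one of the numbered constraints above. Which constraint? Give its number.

5

/dji.njumf/: syllable 2 coda /mf/ has 2 consonants (> 1).
This is a violation of constraint 5: "A coda contains at most one consonant."
The remaining constraints (1, 2, 3, 4) are satisfied.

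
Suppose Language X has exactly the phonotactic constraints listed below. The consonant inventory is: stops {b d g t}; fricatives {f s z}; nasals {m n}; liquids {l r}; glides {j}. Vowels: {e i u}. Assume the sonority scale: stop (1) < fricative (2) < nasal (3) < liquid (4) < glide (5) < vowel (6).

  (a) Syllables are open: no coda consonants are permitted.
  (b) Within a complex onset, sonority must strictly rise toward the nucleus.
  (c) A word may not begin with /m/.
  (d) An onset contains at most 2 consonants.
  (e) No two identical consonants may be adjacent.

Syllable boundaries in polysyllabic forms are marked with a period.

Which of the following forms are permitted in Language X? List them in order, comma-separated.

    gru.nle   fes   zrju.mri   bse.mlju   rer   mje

gru.nle — σ1 onset /gr/ (1→4 rises), coda /∅/ ok; σ2 onset /nl/ (3→4 rises), coda /∅/ ok → permitted
fes — violates constraint (a): syllable 1 coda /s/ has 1 consonant (> 0) → not permitted
zrju.mri — violates constraint (d): syllable 1 onset /zrj/ has 3 consonants (> 2) → not permitted
bse.mlju — violates constraint (d): syllable 2 onset /mlj/ has 3 consonants (> 2) → not permitted
rer — violates constraint (a): syllable 1 coda /r/ has 1 consonant (> 0) → not permitted
mje — violates constraint (c): word begins with /m/ → not permitted

gru.nle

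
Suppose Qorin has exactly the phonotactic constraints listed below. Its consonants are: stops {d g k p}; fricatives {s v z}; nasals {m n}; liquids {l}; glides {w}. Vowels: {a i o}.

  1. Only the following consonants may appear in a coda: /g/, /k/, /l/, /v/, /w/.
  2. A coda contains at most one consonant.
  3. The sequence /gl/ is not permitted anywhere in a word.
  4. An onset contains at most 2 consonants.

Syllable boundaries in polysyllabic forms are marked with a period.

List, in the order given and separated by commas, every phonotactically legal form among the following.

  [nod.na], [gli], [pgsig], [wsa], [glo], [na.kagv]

[nod.na] — violates constraint 1: syllable 1 coda contains /d/, which is not a licensed coda consonant → phonotactically illegal
[gli] — violates constraint 3: contains banned sequence /gl/ → phonotactically illegal
[pgsig] — violates constraint 4: syllable 1 onset /pgs/ has 3 consonants (> 2) → phonotactically illegal
[wsa] — σ1 onset /ws/ (2C), coda /∅/ ok → phonotactically legal
[glo] — violates constraint 3: contains banned sequence /gl/ → phonotactically illegal
[na.kagv] — violates constraint 2: syllable 2 coda /gv/ has 2 consonants (> 1) → phonotactically illegal

[wsa]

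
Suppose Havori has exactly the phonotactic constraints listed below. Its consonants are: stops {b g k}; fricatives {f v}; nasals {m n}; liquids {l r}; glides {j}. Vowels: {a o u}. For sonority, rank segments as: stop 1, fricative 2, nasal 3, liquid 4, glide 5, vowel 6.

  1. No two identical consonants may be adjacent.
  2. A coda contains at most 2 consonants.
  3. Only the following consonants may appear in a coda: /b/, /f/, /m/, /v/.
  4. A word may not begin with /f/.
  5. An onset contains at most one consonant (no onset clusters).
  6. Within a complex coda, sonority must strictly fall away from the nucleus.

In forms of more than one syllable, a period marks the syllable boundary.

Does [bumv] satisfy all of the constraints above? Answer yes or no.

yes

[bumv] — σ1 onset /b/, coda /mv/ (3→2 falls) ok → phonotactically legal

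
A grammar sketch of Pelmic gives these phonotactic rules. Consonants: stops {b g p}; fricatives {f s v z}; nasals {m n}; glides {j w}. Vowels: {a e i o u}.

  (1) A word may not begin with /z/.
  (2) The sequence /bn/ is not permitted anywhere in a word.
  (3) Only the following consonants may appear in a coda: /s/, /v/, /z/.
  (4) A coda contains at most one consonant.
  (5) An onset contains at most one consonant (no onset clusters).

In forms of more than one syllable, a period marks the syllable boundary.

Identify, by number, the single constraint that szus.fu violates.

5

szus.fu: syllable 1 onset /sz/ has 2 consonants (> 1).
This is a violation of constraint 5: "An onset contains at most one consonant (no onset clusters)."
The remaining constraints (1, 2, 3, 4) are satisfied.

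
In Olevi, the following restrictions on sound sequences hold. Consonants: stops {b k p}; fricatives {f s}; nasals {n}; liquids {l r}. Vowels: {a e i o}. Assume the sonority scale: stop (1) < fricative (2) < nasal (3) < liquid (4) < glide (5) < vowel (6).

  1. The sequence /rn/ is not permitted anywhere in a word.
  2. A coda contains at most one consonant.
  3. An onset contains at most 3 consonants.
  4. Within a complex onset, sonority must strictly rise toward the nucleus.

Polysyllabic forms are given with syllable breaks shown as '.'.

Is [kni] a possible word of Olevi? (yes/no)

yes

[kni] — σ1 onset /kn/ (1→3 rises), coda /∅/ ok → phonotactically legal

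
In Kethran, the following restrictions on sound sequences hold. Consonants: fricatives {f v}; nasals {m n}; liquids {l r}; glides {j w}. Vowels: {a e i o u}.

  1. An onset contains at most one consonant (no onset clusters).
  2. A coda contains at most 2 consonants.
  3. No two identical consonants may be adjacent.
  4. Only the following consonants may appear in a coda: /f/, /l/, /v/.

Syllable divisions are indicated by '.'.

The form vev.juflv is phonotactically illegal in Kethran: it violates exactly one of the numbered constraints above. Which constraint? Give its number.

2

vev.juflv: syllable 2 coda /flv/ has 3 consonants (> 2).
This is a violation of constraint 2: "A coda contains at most 2 consonants."
The remaining constraints (1, 3, 4) are satisfied.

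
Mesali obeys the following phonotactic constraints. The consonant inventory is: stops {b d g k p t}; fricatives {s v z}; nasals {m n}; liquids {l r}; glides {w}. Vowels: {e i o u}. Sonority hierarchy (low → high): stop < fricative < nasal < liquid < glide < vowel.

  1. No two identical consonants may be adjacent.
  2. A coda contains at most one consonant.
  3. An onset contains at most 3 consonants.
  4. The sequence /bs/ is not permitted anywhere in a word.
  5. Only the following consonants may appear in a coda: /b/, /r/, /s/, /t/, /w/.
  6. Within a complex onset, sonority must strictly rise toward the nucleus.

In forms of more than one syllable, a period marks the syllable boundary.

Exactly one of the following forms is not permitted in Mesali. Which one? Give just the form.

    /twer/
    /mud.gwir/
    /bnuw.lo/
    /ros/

/twer/ — σ1 onset /tw/ (1→5 rises), coda /r/ ok → permitted
/mud.gwir/ — violates constraint 5: syllable 1 coda contains /d/, which is not a licensed coda consonant → not permitted
/bnuw.lo/ — σ1 onset /bn/ (1→3 rises), coda /w/ ok; σ2 onset /l/, coda /∅/ ok → permitted
/ros/ — σ1 onset /r/, coda /s/ ok → permitted

/mud.gwir/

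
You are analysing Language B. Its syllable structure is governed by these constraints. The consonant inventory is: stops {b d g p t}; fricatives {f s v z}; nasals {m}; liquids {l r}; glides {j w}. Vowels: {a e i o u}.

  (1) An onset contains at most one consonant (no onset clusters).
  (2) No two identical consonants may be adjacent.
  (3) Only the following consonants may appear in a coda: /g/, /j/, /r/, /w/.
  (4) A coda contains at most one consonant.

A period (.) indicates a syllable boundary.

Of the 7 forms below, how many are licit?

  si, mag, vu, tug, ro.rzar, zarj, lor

5

si — σ1 onset /s/, coda /∅/ ok → licit
mag — σ1 onset /m/, coda /g/ ok → licit
vu — σ1 onset /v/, coda /∅/ ok → licit
tug — σ1 onset /t/, coda /g/ ok → licit
ro.rzar — violates constraint 1: syllable 2 onset /rz/ has 2 consonants (> 1) → illicit
zarj — violates constraint 4: syllable 1 coda /rj/ has 2 consonants (> 1) → illicit
lor — σ1 onset /l/, coda /r/ ok → licit
Licit: si, mag, vu, tug, lor → 5.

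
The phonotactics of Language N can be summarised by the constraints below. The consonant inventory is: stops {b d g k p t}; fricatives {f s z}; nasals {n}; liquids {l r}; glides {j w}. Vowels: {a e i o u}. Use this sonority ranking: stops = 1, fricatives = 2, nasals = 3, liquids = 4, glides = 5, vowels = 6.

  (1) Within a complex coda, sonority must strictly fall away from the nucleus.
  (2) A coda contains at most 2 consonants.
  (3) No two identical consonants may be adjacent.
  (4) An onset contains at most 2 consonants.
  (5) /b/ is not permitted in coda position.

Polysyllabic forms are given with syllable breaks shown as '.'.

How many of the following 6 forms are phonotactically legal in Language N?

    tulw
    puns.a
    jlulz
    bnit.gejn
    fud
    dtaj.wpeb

tulw — violates constraint 1: syllable 1 coda /lw/: /l/ (liquid, 4) → /w/ (glide, 5) does not fall → phonotactically illegal
puns.a — σ1 onset /p/, coda /ns/ (3→2 falls) ok; σ2 onset /∅/, coda /∅/ ok → phonotactically legal
jlulz — σ1 onset /jl/ (2C), coda /lz/ (4→2 falls) ok → phonotactically legal
bnit.gejn — σ1 onset /bn/ (2C), coda /t/ ok; σ2 onset /g/, coda /jn/ (5→3 falls) ok → phonotactically legal
fud — σ1 onset /f/, coda /d/ ok → phonotactically legal
dtaj.wpeb — violates constraint 5: syllable 2 coda contains /b/ → phonotactically illegal
Phonotactically legal: puns.a, jlulz, bnit.gejn, fud → 4.

4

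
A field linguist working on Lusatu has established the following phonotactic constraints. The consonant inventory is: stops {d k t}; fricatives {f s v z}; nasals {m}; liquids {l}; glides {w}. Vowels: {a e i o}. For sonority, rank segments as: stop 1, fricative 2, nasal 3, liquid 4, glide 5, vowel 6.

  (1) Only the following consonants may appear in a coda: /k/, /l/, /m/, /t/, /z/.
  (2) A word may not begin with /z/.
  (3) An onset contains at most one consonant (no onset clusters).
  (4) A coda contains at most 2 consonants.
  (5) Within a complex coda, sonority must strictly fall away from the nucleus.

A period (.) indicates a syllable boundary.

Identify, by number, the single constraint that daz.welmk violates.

4

daz.welmk: syllable 2 coda /lmk/ has 3 consonants (> 2).
This is a violation of constraint 4: "A coda contains at most 2 consonants."
The remaining constraints (1, 2, 3, 5) are satisfied.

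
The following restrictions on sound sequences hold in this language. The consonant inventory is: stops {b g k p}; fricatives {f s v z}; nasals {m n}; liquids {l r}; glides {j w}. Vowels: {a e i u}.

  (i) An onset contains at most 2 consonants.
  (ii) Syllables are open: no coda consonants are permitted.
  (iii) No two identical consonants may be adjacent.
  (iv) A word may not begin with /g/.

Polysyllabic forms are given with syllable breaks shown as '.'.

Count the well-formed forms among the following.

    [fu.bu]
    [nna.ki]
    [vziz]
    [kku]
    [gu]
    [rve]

[fu.bu] — σ1 onset /f/, coda /∅/ ok; σ2 onset /b/, coda /∅/ ok → well-formed
[nna.ki] — violates constraint (iii): adjacent identical consonants /nn/ → ill-formed
[vziz] — violates constraint (ii): syllable 1 coda /z/ has 1 consonant (> 0) → ill-formed
[kku] — violates constraint (iii): adjacent identical consonants /kk/ → ill-formed
[gu] — violates constraint (iv): word begins with /g/ → ill-formed
[rve] — σ1 onset /rv/ (2C), coda /∅/ ok → well-formed
Well-formed: [fu.bu], [rve] → 2.

2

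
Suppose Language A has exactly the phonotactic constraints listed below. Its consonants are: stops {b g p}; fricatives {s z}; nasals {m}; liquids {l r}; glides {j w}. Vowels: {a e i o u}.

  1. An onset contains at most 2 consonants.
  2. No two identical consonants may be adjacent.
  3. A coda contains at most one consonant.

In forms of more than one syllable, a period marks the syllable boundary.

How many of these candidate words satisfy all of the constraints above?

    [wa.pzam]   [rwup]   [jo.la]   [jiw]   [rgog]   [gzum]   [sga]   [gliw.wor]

7

[wa.pzam] — σ1 onset /w/, coda /∅/ ok; σ2 onset /pz/ (2C), coda /m/ ok → licit
[rwup] — σ1 onset /rw/ (2C), coda /p/ ok → licit
[jo.la] — σ1 onset /j/, coda /∅/ ok; σ2 onset /l/, coda /∅/ ok → licit
[jiw] — σ1 onset /j/, coda /w/ ok → licit
[rgog] — σ1 onset /rg/ (2C), coda /g/ ok → licit
[gzum] — σ1 onset /gz/ (2C), coda /m/ ok → licit
[sga] — σ1 onset /sg/ (2C), coda /∅/ ok → licit
[gliw.wor] — violates constraint 2: adjacent identical consonants /ww/ → illicit
Licit: [wa.pzam], [rwup], [jo.la], [jiw], [rgog], [gzum], [sga] → 7.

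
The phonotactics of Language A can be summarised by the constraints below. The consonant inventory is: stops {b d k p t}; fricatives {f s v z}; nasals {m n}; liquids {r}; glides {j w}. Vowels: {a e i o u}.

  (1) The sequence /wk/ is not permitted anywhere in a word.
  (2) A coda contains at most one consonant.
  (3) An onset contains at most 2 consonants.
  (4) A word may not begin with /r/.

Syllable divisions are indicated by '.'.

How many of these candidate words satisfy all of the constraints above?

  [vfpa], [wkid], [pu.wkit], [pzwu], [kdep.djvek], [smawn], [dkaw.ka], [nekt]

[vfpa] — violates constraint 3: syllable 1 onset /vfp/ has 3 consonants (> 2) → phonotactically illegal
[wkid] — violates constraint 1: contains banned sequence /wk/ → phonotactically illegal
[pu.wkit] — violates constraint 1: contains banned sequence /wk/ → phonotactically illegal
[pzwu] — violates constraint 3: syllable 1 onset /pzw/ has 3 consonants (> 2) → phonotactically illegal
[kdep.djvek] — violates constraint 3: syllable 2 onset /djv/ has 3 consonants (> 2) → phonotactically illegal
[smawn] — violates constraint 2: syllable 1 coda /wn/ has 2 consonants (> 1) → phonotactically illegal
[dkaw.ka] — violates constraint 1: contains banned sequence /wk/ → phonotactically illegal
[nekt] — violates constraint 2: syllable 1 coda /kt/ has 2 consonants (> 1) → phonotactically illegal
No form is phonotactically legal → 0.

0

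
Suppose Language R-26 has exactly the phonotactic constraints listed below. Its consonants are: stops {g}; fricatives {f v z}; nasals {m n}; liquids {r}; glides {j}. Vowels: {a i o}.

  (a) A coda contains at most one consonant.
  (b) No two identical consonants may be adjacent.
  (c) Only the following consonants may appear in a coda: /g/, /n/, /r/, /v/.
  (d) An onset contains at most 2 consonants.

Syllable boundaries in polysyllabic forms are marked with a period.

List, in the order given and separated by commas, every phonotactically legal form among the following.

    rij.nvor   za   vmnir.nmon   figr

za

rij.nvor — violates constraint (c): syllable 1 coda contains /j/, which is not a licensed coda consonant → phonotactically illegal
za — σ1 onset /z/, coda /∅/ ok → phonotactically legal
vmnir.nmon — violates constraint (d): syllable 1 onset /vmn/ has 3 consonants (> 2) → phonotactically illegal
figr — violates constraint (a): syllable 1 coda /gr/ has 2 consonants (> 1) → phonotactically illegal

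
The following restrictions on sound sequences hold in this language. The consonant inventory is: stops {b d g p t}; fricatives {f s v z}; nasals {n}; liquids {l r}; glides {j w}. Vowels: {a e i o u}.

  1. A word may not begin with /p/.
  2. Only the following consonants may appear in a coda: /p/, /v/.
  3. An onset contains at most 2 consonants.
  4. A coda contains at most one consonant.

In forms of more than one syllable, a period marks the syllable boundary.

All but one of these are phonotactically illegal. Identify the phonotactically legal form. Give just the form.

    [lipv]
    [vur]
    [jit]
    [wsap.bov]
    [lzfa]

[lipv] — violates constraint 4: syllable 1 coda /pv/ has 2 consonants (> 1) → phonotactically illegal
[vur] — violates constraint 2: syllable 1 coda contains /r/, which is not a licensed coda consonant → phonotactically illegal
[jit] — violates constraint 2: syllable 1 coda contains /t/, which is not a licensed coda consonant → phonotactically illegal
[wsap.bov] — σ1 onset /ws/ (2C), coda /p/ ok; σ2 onset /b/, coda /v/ ok → phonotactically legal
[lzfa] — violates constraint 3: syllable 1 onset /lzf/ has 3 consonants (> 2) → phonotactically illegal

[wsap.bov]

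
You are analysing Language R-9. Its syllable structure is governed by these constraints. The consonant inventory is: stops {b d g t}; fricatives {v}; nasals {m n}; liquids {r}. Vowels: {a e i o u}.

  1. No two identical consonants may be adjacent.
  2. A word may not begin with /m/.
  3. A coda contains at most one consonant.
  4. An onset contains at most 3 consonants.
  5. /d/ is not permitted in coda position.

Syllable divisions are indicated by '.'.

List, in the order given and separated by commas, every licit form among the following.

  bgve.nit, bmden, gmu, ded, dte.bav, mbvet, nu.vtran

bgve.nit, bmden, gmu, dte.bav, nu.vtran

bgve.nit — σ1 onset /bgv/ (3C), coda /∅/ ok; σ2 onset /n/, coda /t/ ok → licit
bmden — σ1 onset /bmd/ (3C), coda /n/ ok → licit
gmu — σ1 onset /gm/ (2C), coda /∅/ ok → licit
ded — violates constraint 5: syllable 1 coda contains /d/ → illicit
dte.bav — σ1 onset /dt/ (2C), coda /∅/ ok; σ2 onset /b/, coda /v/ ok → licit
mbvet — violates constraint 2: word begins with /m/ → illicit
nu.vtran — σ1 onset /n/, coda /∅/ ok; σ2 onset /vtr/ (3C), coda /n/ ok → licit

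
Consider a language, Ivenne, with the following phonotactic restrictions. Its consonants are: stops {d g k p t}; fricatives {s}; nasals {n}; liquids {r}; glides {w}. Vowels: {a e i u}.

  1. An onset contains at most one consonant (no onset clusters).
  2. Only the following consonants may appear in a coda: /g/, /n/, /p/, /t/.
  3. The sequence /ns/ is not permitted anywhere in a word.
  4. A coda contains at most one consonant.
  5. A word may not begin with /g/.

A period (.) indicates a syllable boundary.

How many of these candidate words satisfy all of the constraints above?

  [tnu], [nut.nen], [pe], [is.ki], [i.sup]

[tnu] — violates constraint 1: syllable 1 onset /tn/ has 2 consonants (> 1) → illicit
[nut.nen] — σ1 onset /n/, coda /t/ ok; σ2 onset /n/, coda /n/ ok → licit
[pe] — σ1 onset /p/, coda /∅/ ok → licit
[is.ki] — violates constraint 2: syllable 1 coda contains /s/, which is not a licensed coda consonant → illicit
[i.sup] — σ1 onset /∅/, coda /∅/ ok; σ2 onset /s/, coda /p/ ok → licit
Licit: [nut.nen], [pe], [i.sup] → 3.

3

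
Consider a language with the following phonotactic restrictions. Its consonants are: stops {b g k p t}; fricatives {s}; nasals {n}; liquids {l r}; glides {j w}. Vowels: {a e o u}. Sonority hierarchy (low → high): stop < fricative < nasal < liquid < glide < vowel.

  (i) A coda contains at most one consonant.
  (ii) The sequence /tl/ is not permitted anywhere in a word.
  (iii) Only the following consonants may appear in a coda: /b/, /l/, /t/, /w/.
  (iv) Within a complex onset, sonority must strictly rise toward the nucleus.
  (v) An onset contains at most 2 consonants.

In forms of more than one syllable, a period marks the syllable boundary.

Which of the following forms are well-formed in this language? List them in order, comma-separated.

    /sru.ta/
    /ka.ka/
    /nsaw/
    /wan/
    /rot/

/sru.ta/, /ka.ka/, /rot/

/sru.ta/ — σ1 onset /sr/ (2→4 rises), coda /∅/ ok; σ2 onset /t/, coda /∅/ ok → well-formed
/ka.ka/ — σ1 onset /k/, coda /∅/ ok; σ2 onset /k/, coda /∅/ ok → well-formed
/nsaw/ — violates constraint (iv): syllable 1 onset /ns/: /n/ (nasal, 3) → /s/ (fricative, 2) does not rise → ill-formed
/wan/ — violates constraint (iii): syllable 1 coda contains /n/, which is not a licensed coda consonant → ill-formed
/rot/ — σ1 onset /r/, coda /t/ ok → well-formed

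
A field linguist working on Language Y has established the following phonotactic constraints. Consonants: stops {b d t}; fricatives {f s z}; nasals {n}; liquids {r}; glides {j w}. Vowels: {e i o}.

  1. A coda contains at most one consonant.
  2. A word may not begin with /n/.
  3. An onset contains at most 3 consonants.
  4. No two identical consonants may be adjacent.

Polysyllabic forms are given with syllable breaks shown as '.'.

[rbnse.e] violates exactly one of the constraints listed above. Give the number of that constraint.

3

[rbnse.e]: syllable 1 onset /rbns/ has 4 consonants (> 3).
This is a violation of constraint 3: "An onset contains at most 3 consonants."
The remaining constraints (1, 2, 4) are satisfied.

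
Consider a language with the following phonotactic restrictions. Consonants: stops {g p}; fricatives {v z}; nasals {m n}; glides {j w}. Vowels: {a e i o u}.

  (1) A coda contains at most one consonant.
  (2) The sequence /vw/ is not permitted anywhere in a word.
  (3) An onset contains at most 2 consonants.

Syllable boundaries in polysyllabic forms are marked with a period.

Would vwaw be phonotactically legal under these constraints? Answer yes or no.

no

vwaw — violates constraint 2: contains banned sequence /vw/ → phonotactically illegal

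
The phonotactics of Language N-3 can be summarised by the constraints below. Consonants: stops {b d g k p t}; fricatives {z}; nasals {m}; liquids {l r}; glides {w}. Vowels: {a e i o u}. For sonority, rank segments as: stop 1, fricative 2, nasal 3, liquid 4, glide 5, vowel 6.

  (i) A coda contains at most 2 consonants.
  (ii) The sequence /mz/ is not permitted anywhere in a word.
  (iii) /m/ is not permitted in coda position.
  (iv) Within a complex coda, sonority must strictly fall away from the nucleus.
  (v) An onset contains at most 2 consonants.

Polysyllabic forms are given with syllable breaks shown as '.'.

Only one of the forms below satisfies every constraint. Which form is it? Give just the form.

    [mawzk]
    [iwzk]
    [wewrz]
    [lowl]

[lowl]

[mawzk] — violates constraint (i): syllable 1 coda /wzk/ has 3 consonants (> 2) → ill-formed
[iwzk] — violates constraint (i): syllable 1 coda /wzk/ has 3 consonants (> 2) → ill-formed
[wewrz] — violates constraint (i): syllable 1 coda /wrz/ has 3 consonants (> 2) → ill-formed
[lowl] — σ1 onset /l/, coda /wl/ (5→4 falls) ok → well-formed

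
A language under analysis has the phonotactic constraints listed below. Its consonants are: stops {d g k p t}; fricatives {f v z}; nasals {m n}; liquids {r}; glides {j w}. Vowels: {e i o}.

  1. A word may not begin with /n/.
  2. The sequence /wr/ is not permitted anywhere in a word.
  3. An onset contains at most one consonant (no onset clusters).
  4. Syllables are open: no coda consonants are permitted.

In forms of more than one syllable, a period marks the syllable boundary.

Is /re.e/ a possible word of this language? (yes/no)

/re.e/ — σ1 onset /r/, coda /∅/ ok; σ2 onset /∅/, coda /∅/ ok → licit

yes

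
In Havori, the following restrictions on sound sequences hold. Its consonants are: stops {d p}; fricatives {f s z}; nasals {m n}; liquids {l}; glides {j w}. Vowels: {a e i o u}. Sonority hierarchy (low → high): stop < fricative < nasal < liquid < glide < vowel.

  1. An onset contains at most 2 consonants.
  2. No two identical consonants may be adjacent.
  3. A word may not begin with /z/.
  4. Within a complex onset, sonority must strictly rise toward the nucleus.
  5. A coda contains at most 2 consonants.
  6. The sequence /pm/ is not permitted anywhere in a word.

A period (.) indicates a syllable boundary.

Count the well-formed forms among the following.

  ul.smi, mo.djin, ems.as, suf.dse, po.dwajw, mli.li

ul.smi — σ1 onset /∅/, coda /l/ ok; σ2 onset /sm/ (2→3 rises), coda /∅/ ok → well-formed
mo.djin — σ1 onset /m/, coda /∅/ ok; σ2 onset /dj/ (1→5 rises), coda /n/ ok → well-formed
ems.as — σ1 onset /∅/, coda /ms/ (2C) ok; σ2 onset /∅/, coda /s/ ok → well-formed
suf.dse — σ1 onset /s/, coda /f/ ok; σ2 onset /ds/ (1→2 rises), coda /∅/ ok → well-formed
po.dwajw — σ1 onset /p/, coda /∅/ ok; σ2 onset /dw/ (1→5 rises), coda /jw/ (2C) ok → well-formed
mli.li — σ1 onset /ml/ (3→4 rises), coda /∅/ ok; σ2 onset /l/, coda /∅/ ok → well-formed
Well-formed: ul.smi, mo.djin, ems.as, suf.dse, po.dwajw, mli.li → 6.

6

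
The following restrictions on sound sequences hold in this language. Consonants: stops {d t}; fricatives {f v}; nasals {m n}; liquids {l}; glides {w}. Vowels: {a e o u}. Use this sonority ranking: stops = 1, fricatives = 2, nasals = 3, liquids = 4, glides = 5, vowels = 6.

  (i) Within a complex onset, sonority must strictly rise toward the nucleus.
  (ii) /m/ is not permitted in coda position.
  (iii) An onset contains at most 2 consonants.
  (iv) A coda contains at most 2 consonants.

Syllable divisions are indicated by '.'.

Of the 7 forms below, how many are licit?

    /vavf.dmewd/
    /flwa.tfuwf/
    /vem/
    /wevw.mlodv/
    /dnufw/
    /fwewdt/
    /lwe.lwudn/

4

/vavf.dmewd/ — σ1 onset /v/, coda /vf/ (2C) ok; σ2 onset /dm/ (1→3 rises), coda /wd/ (2C) ok → licit
/flwa.tfuwf/ — violates constraint (iii): syllable 1 onset /flw/ has 3 consonants (> 2) → illicit
/vem/ — violates constraint (ii): syllable 1 coda contains /m/ → illicit
/wevw.mlodv/ — σ1 onset /w/, coda /vw/ (2C) ok; σ2 onset /ml/ (3→4 rises), coda /dv/ (2C) ok → licit
/dnufw/ — σ1 onset /dn/ (1→3 rises), coda /fw/ (2C) ok → licit
/fwewdt/ — violates constraint (iv): syllable 1 coda /wdt/ has 3 consonants (> 2) → illicit
/lwe.lwudn/ — σ1 onset /lw/ (4→5 rises), coda /∅/ ok; σ2 onset /lw/ (4→5 rises), coda /dn/ (2C) ok → licit
Licit: /vavf.dmewd/, /wevw.mlodv/, /dnufw/, /lwe.lwudn/ → 4.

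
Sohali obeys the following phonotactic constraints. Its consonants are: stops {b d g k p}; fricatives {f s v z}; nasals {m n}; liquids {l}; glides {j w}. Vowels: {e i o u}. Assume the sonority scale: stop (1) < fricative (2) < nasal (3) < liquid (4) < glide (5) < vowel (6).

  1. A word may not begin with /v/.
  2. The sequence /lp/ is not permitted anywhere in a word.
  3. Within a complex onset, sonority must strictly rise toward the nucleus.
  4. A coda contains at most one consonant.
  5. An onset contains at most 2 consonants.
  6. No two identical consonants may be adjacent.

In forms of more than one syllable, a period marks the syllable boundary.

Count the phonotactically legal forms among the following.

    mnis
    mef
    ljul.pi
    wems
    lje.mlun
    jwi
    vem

mnis — violates constraint 3: syllable 1 onset /mn/: /m/ (nasal, 3) → /n/ (nasal, 3) does not rise → phonotactically illegal
mef — σ1 onset /m/, coda /f/ ok → phonotactically legal
ljul.pi — violates constraint 2: contains banned sequence /lp/ → phonotactically illegal
wems — violates constraint 4: syllable 1 coda /ms/ has 2 consonants (> 1) → phonotactically illegal
lje.mlun — σ1 onset /lj/ (4→5 rises), coda /∅/ ok; σ2 onset /ml/ (3→4 rises), coda /n/ ok → phonotactically legal
jwi — violates constraint 3: syllable 1 onset /jw/: /j/ (glide, 5) → /w/ (glide, 5) does not rise → phonotactically illegal
vem — violates constraint 1: word begins with /v/ → phonotactically illegal
Phonotactically legal: mef, lje.mlun → 2.

2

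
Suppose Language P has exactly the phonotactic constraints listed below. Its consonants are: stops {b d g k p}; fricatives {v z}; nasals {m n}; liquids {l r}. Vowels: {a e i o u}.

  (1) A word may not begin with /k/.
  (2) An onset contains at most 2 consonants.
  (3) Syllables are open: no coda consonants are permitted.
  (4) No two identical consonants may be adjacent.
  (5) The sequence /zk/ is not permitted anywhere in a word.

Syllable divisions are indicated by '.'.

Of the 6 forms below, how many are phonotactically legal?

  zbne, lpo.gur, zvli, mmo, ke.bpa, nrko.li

0

zbne — violates constraint 2: syllable 1 onset /zbn/ has 3 consonants (> 2) → phonotactically illegal
lpo.gur — violates constraint 3: syllable 2 coda /r/ has 1 consonant (> 0) → phonotactically illegal
zvli — violates constraint 2: syllable 1 onset /zvl/ has 3 consonants (> 2) → phonotactically illegal
mmo — violates constraint 4: adjacent identical consonants /mm/ → phonotactically illegal
ke.bpa — violates constraint 1: word begins with /k/ → phonotactically illegal
nrko.li — violates constraint 2: syllable 1 onset /nrk/ has 3 consonants (> 2) → phonotactically illegal
No form is phonotactically legal → 0.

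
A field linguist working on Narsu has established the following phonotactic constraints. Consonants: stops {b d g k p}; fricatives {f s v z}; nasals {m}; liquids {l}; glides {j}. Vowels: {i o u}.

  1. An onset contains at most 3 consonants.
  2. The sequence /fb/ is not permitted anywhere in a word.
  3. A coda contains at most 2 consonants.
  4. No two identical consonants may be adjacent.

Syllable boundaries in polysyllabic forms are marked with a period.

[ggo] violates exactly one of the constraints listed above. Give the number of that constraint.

[ggo]: adjacent identical consonants /gg/.
This is a violation of constraint 4: "No two identical consonants may be adjacent."
The remaining constraints (1, 2, 3) are satisfied.

4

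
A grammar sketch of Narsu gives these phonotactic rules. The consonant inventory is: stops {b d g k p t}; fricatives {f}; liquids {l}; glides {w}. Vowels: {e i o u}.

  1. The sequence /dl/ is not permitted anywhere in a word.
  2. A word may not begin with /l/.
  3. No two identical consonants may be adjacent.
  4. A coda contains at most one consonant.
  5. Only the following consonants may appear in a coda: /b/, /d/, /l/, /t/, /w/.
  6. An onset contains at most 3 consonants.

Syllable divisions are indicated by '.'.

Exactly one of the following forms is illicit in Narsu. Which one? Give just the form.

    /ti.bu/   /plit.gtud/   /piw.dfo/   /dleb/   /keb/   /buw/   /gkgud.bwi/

/ti.bu/ — σ1 onset /t/, coda /∅/ ok; σ2 onset /b/, coda /∅/ ok → licit
/plit.gtud/ — σ1 onset /pl/ (2C), coda /t/ ok; σ2 onset /gt/ (2C), coda /d/ ok → licit
/piw.dfo/ — σ1 onset /p/, coda /w/ ok; σ2 onset /df/ (2C), coda /∅/ ok → licit
/dleb/ — violates constraint 1: contains banned sequence /dl/ → illicit
/keb/ — σ1 onset /k/, coda /b/ ok → licit
/buw/ — σ1 onset /b/, coda /w/ ok → licit
/gkgud.bwi/ — σ1 onset /gkg/ (3C), coda /d/ ok; σ2 onset /bw/ (2C), coda /∅/ ok → licit

/dleb/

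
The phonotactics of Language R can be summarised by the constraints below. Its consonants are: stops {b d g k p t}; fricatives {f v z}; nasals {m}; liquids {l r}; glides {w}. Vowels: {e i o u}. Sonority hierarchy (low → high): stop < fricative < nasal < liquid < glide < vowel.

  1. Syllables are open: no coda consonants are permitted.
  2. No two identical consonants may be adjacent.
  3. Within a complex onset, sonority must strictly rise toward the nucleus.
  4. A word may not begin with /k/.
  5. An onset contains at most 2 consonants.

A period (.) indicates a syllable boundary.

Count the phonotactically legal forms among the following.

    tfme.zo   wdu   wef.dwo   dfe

tfme.zo — violates constraint 5: syllable 1 onset /tfm/ has 3 consonants (> 2) → phonotactically illegal
wdu — violates constraint 3: syllable 1 onset /wd/: /w/ (glide, 5) → /d/ (stop, 1) does not rise → phonotactically illegal
wef.dwo — violates constraint 1: syllable 1 coda /f/ has 1 consonant (> 0) → phonotactically illegal
dfe — σ1 onset /df/ (1→2 rises), coda /∅/ ok → phonotactically legal
Phonotactically legal: dfe → 1.

1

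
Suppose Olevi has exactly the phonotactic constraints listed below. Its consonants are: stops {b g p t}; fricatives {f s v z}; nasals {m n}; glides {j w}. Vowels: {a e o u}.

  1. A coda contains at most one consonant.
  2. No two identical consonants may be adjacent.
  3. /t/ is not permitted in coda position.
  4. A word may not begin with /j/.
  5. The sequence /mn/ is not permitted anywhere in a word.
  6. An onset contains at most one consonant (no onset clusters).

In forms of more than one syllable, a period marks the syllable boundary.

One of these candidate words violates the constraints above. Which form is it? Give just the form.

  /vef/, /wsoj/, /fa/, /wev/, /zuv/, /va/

/wsoj/

/vef/ — σ1 onset /v/, coda /f/ ok → permitted
/wsoj/ — violates constraint 6: syllable 1 onset /ws/ has 2 consonants (> 1) → not permitted
/fa/ — σ1 onset /f/, coda /∅/ ok → permitted
/wev/ — σ1 onset /w/, coda /v/ ok → permitted
/zuv/ — σ1 onset /z/, coda /v/ ok → permitted
/va/ — σ1 onset /v/, coda /∅/ ok → permitted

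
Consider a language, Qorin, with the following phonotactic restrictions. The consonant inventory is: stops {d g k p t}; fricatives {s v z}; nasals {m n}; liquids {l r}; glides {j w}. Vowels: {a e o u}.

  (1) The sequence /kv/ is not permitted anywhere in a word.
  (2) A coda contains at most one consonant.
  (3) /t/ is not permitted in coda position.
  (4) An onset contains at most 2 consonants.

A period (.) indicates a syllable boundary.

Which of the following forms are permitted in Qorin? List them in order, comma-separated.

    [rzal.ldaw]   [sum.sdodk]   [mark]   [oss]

[rzal.ldaw] — σ1 onset /rz/ (2C), coda /l/ ok; σ2 onset /ld/ (2C), coda /w/ ok → permitted
[sum.sdodk] — violates constraint 2: syllable 2 coda /dk/ has 2 consonants (> 1) → not permitted
[mark] — violates constraint 2: syllable 1 coda /rk/ has 2 consonants (> 1) → not permitted
[oss] — violates constraint 2: syllable 1 coda /ss/ has 2 consonants (> 1) → not permitted

[rzal.ldaw]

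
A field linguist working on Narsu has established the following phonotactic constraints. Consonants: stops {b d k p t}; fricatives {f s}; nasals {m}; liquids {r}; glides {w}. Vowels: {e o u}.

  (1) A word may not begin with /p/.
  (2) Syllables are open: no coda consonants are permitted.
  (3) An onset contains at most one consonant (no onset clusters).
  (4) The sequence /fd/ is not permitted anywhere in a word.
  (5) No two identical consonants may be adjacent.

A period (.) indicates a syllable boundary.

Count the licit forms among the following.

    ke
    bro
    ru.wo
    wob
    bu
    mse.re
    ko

4

ke — σ1 onset /k/, coda /∅/ ok → licit
bro — violates constraint 3: syllable 1 onset /br/ has 2 consonants (> 1) → illicit
ru.wo — σ1 onset /r/, coda /∅/ ok; σ2 onset /w/, coda /∅/ ok → licit
wob — violates constraint 2: syllable 1 coda /b/ has 1 consonant (> 0) → illicit
bu — σ1 onset /b/, coda /∅/ ok → licit
mse.re — violates constraint 3: syllable 1 onset /ms/ has 2 consonants (> 1) → illicit
ko — σ1 onset /k/, coda /∅/ ok → licit
Licit: ke, ru.wo, bu, ko → 4.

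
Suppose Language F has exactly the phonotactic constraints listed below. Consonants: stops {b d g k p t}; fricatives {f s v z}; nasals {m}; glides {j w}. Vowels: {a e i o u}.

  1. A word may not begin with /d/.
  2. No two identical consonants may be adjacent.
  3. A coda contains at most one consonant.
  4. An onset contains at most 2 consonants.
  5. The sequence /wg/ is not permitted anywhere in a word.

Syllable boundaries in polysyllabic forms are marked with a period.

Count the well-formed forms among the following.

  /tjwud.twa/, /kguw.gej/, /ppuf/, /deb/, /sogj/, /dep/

0

/tjwud.twa/ — violates constraint 4: syllable 1 onset /tjw/ has 3 consonants (> 2) → ill-formed
/kguw.gej/ — violates constraint 5: contains banned sequence /wg/ → ill-formed
/ppuf/ — violates constraint 2: adjacent identical consonants /pp/ → ill-formed
/deb/ — violates constraint 1: word begins with /d/ → ill-formed
/sogj/ — violates constraint 3: syllable 1 coda /gj/ has 2 consonants (> 1) → ill-formed
/dep/ — violates constraint 1: word begins with /d/ → ill-formed
No form is well-formed → 0.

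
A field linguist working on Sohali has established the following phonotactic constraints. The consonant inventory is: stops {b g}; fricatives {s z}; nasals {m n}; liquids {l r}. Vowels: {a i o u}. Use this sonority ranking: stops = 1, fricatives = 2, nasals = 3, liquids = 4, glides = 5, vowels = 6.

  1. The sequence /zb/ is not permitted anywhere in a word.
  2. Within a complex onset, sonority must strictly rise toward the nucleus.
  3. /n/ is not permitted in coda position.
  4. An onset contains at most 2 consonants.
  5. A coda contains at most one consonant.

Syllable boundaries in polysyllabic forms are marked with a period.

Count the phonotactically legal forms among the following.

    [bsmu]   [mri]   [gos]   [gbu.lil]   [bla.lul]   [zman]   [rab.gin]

[bsmu] — violates constraint 4: syllable 1 onset /bsm/ has 3 consonants (> 2) → phonotactically illegal
[mri] — σ1 onset /mr/ (3→4 rises), coda /∅/ ok → phonotactically legal
[gos] — σ1 onset /g/, coda /s/ ok → phonotactically legal
[gbu.lil] — violates constraint 2: syllable 1 onset /gb/: /g/ (stop, 1) → /b/ (stop, 1) does not rise → phonotactically illegal
[bla.lul] — σ1 onset /bl/ (1→4 rises), coda /∅/ ok; σ2 onset /l/, coda /l/ ok → phonotactically legal
[zman] — violates constraint 3: syllable 1 coda contains /n/ → phonotactically illegal
[rab.gin] — violates constraint 3: syllable 2 coda contains /n/ → phonotactically illegal
Phonotactically legal: [mri], [gos], [bla.lul] → 3.

3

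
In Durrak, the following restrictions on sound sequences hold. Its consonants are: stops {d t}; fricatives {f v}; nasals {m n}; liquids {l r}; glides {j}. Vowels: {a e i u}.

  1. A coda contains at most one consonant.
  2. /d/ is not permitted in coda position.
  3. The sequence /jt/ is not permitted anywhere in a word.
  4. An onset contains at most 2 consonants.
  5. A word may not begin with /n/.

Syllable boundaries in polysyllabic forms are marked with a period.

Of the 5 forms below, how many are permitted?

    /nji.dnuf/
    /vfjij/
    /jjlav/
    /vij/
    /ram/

/nji.dnuf/ — violates constraint 5: word begins with /n/ → not permitted
/vfjij/ — violates constraint 4: syllable 1 onset /vfj/ has 3 consonants (> 2) → not permitted
/jjlav/ — violates constraint 4: syllable 1 onset /jjl/ has 3 consonants (> 2) → not permitted
/vij/ — σ1 onset /v/, coda /j/ ok → permitted
/ram/ — σ1 onset /r/, coda /m/ ok → permitted
Permitted: /vij/, /ram/ → 2.

2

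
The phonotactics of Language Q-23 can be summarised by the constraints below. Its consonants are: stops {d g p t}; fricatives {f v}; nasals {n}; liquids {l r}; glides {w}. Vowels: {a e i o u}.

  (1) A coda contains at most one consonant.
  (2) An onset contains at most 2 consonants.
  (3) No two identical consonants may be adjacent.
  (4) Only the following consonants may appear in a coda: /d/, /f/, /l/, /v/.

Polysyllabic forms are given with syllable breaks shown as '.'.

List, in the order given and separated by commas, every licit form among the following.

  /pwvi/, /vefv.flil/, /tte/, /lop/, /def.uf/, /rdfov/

/pwvi/ — violates constraint 2: syllable 1 onset /pwv/ has 3 consonants (> 2) → illicit
/vefv.flil/ — violates constraint 1: syllable 1 coda /fv/ has 2 consonants (> 1) → illicit
/tte/ — violates constraint 3: adjacent identical consonants /tt/ → illicit
/lop/ — violates constraint 4: syllable 1 coda contains /p/, which is not a licensed coda consonant → illicit
/def.uf/ — σ1 onset /d/, coda /f/ ok; σ2 onset /∅/, coda /f/ ok → licit
/rdfov/ — violates constraint 2: syllable 1 onset /rdf/ has 3 consonants (> 2) → illicit

/def.uf/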